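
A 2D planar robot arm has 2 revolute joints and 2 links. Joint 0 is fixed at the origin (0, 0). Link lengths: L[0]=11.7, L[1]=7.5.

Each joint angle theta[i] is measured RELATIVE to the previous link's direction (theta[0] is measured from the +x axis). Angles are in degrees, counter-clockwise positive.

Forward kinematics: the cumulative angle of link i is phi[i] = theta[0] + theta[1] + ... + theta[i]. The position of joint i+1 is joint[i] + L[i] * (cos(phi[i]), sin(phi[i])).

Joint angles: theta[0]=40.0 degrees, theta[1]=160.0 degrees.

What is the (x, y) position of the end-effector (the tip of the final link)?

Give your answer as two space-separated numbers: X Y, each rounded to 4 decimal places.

Answer: 1.9150 4.9555

Derivation:
joint[0] = (0.0000, 0.0000)  (base)
link 0: phi[0] = 40 = 40 deg
  cos(40 deg) = 0.7660, sin(40 deg) = 0.6428
  joint[1] = (0.0000, 0.0000) + 11.7 * (0.7660, 0.6428) = (0.0000 + 8.9627, 0.0000 + 7.5206) = (8.9627, 7.5206)
link 1: phi[1] = 40 + 160 = 200 deg
  cos(200 deg) = -0.9397, sin(200 deg) = -0.3420
  joint[2] = (8.9627, 7.5206) + 7.5 * (-0.9397, -0.3420) = (8.9627 + -7.0477, 7.5206 + -2.5652) = (1.9150, 4.9555)
End effector: (1.9150, 4.9555)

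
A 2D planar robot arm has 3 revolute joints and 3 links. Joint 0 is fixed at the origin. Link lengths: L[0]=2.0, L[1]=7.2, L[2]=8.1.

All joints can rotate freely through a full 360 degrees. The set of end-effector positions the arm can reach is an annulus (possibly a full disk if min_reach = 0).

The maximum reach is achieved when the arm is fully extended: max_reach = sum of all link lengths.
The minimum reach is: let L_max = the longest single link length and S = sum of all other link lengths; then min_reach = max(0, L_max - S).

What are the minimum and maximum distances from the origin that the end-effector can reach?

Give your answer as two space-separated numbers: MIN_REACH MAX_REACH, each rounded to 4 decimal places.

Answer: 0.0000 17.3000

Derivation:
Link lengths: [2.0, 7.2, 8.1]
max_reach = 2 + 7.2 + 8.1 = 17.3
L_max = max([2.0, 7.2, 8.1]) = 8.1
S (sum of others) = 17.3 - 8.1 = 9.2
min_reach = max(0, 8.1 - 9.2) = max(0, -1.1) = 0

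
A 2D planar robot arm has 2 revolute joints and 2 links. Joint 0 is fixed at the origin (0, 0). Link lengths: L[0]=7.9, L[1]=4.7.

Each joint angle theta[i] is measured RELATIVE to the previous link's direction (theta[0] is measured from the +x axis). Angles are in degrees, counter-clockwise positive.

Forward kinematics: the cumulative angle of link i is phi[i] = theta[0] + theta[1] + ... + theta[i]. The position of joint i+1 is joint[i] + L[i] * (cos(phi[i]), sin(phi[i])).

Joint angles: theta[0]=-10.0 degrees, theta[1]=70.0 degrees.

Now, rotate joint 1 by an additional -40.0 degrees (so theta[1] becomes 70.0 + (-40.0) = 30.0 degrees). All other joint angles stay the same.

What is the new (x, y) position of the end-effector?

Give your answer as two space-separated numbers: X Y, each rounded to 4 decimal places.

joint[0] = (0.0000, 0.0000)  (base)
link 0: phi[0] = -10 = -10 deg
  cos(-10 deg) = 0.9848, sin(-10 deg) = -0.1736
  joint[1] = (0.0000, 0.0000) + 7.9 * (0.9848, -0.1736) = (0.0000 + 7.7800, 0.0000 + -1.3718) = (7.7800, -1.3718)
link 1: phi[1] = -10 + 30 = 20 deg
  cos(20 deg) = 0.9397, sin(20 deg) = 0.3420
  joint[2] = (7.7800, -1.3718) + 4.7 * (0.9397, 0.3420) = (7.7800 + 4.4166, -1.3718 + 1.6075) = (12.1965, 0.2357)
End effector: (12.1965, 0.2357)

Answer: 12.1965 0.2357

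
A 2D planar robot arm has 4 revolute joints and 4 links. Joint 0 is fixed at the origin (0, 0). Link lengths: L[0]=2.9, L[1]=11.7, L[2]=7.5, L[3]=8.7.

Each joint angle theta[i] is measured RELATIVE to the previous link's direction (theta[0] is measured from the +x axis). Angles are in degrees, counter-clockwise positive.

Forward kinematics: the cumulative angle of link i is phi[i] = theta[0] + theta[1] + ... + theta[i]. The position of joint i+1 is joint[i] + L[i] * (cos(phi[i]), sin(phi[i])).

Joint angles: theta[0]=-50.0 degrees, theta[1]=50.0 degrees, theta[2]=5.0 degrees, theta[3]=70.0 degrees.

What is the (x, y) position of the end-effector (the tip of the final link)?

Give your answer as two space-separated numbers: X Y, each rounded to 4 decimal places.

joint[0] = (0.0000, 0.0000)  (base)
link 0: phi[0] = -50 = -50 deg
  cos(-50 deg) = 0.6428, sin(-50 deg) = -0.7660
  joint[1] = (0.0000, 0.0000) + 2.9 * (0.6428, -0.7660) = (0.0000 + 1.8641, 0.0000 + -2.2215) = (1.8641, -2.2215)
link 1: phi[1] = -50 + 50 = 0 deg
  cos(0 deg) = 1.0000, sin(0 deg) = 0.0000
  joint[2] = (1.8641, -2.2215) + 11.7 * (1.0000, 0.0000) = (1.8641 + 11.7000, -2.2215 + 0.0000) = (13.5641, -2.2215)
link 2: phi[2] = -50 + 50 + 5 = 5 deg
  cos(5 deg) = 0.9962, sin(5 deg) = 0.0872
  joint[3] = (13.5641, -2.2215) + 7.5 * (0.9962, 0.0872) = (13.5641 + 7.4715, -2.2215 + 0.6537) = (21.0355, -1.5679)
link 3: phi[3] = -50 + 50 + 5 + 70 = 75 deg
  cos(75 deg) = 0.2588, sin(75 deg) = 0.9659
  joint[4] = (21.0355, -1.5679) + 8.7 * (0.2588, 0.9659) = (21.0355 + 2.2517, -1.5679 + 8.4036) = (23.2873, 6.8357)
End effector: (23.2873, 6.8357)

Answer: 23.2873 6.8357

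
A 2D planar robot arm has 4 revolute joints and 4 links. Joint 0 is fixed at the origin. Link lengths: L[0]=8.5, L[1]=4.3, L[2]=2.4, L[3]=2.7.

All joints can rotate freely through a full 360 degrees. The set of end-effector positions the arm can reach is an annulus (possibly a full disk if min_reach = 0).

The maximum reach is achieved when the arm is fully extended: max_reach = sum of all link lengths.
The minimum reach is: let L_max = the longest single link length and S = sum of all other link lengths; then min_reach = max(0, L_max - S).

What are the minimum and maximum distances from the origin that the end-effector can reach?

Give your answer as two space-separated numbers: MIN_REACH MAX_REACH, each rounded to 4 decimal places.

Link lengths: [8.5, 4.3, 2.4, 2.7]
max_reach = 8.5 + 4.3 + 2.4 + 2.7 = 17.9
L_max = max([8.5, 4.3, 2.4, 2.7]) = 8.5
S (sum of others) = 17.9 - 8.5 = 9.4
min_reach = max(0, 8.5 - 9.4) = max(0, -0.9) = 0

Answer: 0.0000 17.9000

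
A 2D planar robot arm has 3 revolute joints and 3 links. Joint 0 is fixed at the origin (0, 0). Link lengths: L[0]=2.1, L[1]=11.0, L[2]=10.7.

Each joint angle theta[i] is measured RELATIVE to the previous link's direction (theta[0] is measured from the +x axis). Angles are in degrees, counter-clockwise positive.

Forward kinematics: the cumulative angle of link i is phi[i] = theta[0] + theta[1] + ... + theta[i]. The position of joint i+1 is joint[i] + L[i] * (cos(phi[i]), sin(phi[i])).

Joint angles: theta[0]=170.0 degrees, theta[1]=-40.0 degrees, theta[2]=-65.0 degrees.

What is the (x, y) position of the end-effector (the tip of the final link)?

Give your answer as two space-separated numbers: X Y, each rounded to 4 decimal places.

Answer: -4.6167 18.4886

Derivation:
joint[0] = (0.0000, 0.0000)  (base)
link 0: phi[0] = 170 = 170 deg
  cos(170 deg) = -0.9848, sin(170 deg) = 0.1736
  joint[1] = (0.0000, 0.0000) + 2.1 * (-0.9848, 0.1736) = (0.0000 + -2.0681, 0.0000 + 0.3647) = (-2.0681, 0.3647)
link 1: phi[1] = 170 + -40 = 130 deg
  cos(130 deg) = -0.6428, sin(130 deg) = 0.7660
  joint[2] = (-2.0681, 0.3647) + 11 * (-0.6428, 0.7660) = (-2.0681 + -7.0707, 0.3647 + 8.4265) = (-9.1388, 8.7912)
link 2: phi[2] = 170 + -40 + -65 = 65 deg
  cos(65 deg) = 0.4226, sin(65 deg) = 0.9063
  joint[3] = (-9.1388, 8.7912) + 10.7 * (0.4226, 0.9063) = (-9.1388 + 4.5220, 8.7912 + 9.6975) = (-4.6167, 18.4886)
End effector: (-4.6167, 18.4886)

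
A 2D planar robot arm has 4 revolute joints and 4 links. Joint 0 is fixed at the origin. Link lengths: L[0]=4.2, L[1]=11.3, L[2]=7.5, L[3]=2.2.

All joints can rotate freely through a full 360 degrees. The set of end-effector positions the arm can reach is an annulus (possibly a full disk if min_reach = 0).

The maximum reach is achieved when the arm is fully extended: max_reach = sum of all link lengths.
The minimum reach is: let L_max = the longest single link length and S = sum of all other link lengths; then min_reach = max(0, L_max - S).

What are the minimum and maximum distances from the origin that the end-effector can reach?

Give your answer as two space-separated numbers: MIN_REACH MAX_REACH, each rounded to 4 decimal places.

Link lengths: [4.2, 11.3, 7.5, 2.2]
max_reach = 4.2 + 11.3 + 7.5 + 2.2 = 25.2
L_max = max([4.2, 11.3, 7.5, 2.2]) = 11.3
S (sum of others) = 25.2 - 11.3 = 13.9
min_reach = max(0, 11.3 - 13.9) = max(0, -2.6) = 0

Answer: 0.0000 25.2000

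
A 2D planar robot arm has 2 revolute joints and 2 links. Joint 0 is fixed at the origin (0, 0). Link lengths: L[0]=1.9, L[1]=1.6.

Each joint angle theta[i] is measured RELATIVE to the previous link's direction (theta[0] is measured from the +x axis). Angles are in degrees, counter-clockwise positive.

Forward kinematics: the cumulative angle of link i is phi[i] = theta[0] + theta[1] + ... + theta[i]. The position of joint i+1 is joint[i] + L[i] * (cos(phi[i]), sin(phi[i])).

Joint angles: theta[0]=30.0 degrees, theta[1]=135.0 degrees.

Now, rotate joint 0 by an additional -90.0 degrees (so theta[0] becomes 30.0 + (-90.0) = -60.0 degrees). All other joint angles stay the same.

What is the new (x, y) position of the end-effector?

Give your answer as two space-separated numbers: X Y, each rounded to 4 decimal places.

Answer: 1.3641 -0.1000

Derivation:
joint[0] = (0.0000, 0.0000)  (base)
link 0: phi[0] = -60 = -60 deg
  cos(-60 deg) = 0.5000, sin(-60 deg) = -0.8660
  joint[1] = (0.0000, 0.0000) + 1.9 * (0.5000, -0.8660) = (0.0000 + 0.9500, 0.0000 + -1.6454) = (0.9500, -1.6454)
link 1: phi[1] = -60 + 135 = 75 deg
  cos(75 deg) = 0.2588, sin(75 deg) = 0.9659
  joint[2] = (0.9500, -1.6454) + 1.6 * (0.2588, 0.9659) = (0.9500 + 0.4141, -1.6454 + 1.5455) = (1.3641, -0.1000)
End effector: (1.3641, -0.1000)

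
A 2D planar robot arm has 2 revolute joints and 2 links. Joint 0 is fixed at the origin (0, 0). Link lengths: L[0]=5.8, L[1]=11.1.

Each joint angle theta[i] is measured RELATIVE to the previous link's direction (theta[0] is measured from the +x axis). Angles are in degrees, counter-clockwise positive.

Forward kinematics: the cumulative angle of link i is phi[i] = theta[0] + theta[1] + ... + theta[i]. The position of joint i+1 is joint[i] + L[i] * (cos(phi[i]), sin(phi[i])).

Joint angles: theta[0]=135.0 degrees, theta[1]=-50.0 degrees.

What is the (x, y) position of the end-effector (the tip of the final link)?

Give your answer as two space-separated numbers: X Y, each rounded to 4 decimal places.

Answer: -3.1338 15.1590

Derivation:
joint[0] = (0.0000, 0.0000)  (base)
link 0: phi[0] = 135 = 135 deg
  cos(135 deg) = -0.7071, sin(135 deg) = 0.7071
  joint[1] = (0.0000, 0.0000) + 5.8 * (-0.7071, 0.7071) = (0.0000 + -4.1012, 0.0000 + 4.1012) = (-4.1012, 4.1012)
link 1: phi[1] = 135 + -50 = 85 deg
  cos(85 deg) = 0.0872, sin(85 deg) = 0.9962
  joint[2] = (-4.1012, 4.1012) + 11.1 * (0.0872, 0.9962) = (-4.1012 + 0.9674, 4.1012 + 11.0578) = (-3.1338, 15.1590)
End effector: (-3.1338, 15.1590)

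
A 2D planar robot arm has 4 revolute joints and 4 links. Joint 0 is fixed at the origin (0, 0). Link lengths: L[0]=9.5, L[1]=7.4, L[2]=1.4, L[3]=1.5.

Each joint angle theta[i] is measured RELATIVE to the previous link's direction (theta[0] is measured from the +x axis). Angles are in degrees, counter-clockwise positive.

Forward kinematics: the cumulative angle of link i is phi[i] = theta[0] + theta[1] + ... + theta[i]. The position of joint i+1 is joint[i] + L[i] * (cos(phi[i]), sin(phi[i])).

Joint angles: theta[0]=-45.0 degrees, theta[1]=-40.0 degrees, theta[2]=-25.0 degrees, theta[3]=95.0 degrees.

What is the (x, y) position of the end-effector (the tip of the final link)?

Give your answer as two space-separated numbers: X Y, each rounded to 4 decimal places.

joint[0] = (0.0000, 0.0000)  (base)
link 0: phi[0] = -45 = -45 deg
  cos(-45 deg) = 0.7071, sin(-45 deg) = -0.7071
  joint[1] = (0.0000, 0.0000) + 9.5 * (0.7071, -0.7071) = (0.0000 + 6.7175, 0.0000 + -6.7175) = (6.7175, -6.7175)
link 1: phi[1] = -45 + -40 = -85 deg
  cos(-85 deg) = 0.0872, sin(-85 deg) = -0.9962
  joint[2] = (6.7175, -6.7175) + 7.4 * (0.0872, -0.9962) = (6.7175 + 0.6450, -6.7175 + -7.3718) = (7.3625, -14.0894)
link 2: phi[2] = -45 + -40 + -25 = -110 deg
  cos(-110 deg) = -0.3420, sin(-110 deg) = -0.9397
  joint[3] = (7.3625, -14.0894) + 1.4 * (-0.3420, -0.9397) = (7.3625 + -0.4788, -14.0894 + -1.3156) = (6.8836, -15.4049)
link 3: phi[3] = -45 + -40 + -25 + 95 = -15 deg
  cos(-15 deg) = 0.9659, sin(-15 deg) = -0.2588
  joint[4] = (6.8836, -15.4049) + 1.5 * (0.9659, -0.2588) = (6.8836 + 1.4489, -15.4049 + -0.3882) = (8.3325, -15.7932)
End effector: (8.3325, -15.7932)

Answer: 8.3325 -15.7932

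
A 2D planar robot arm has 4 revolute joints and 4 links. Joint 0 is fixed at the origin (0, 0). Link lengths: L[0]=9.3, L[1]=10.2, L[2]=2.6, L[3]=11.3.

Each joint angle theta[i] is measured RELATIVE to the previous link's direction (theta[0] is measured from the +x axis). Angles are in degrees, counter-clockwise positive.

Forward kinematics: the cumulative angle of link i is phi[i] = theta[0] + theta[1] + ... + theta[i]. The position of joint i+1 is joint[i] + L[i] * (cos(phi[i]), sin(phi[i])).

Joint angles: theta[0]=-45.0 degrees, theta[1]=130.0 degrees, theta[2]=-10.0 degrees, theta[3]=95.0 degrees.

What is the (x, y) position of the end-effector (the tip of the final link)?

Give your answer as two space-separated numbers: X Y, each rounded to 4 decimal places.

Answer: -2.9903 8.0587

Derivation:
joint[0] = (0.0000, 0.0000)  (base)
link 0: phi[0] = -45 = -45 deg
  cos(-45 deg) = 0.7071, sin(-45 deg) = -0.7071
  joint[1] = (0.0000, 0.0000) + 9.3 * (0.7071, -0.7071) = (0.0000 + 6.5761, 0.0000 + -6.5761) = (6.5761, -6.5761)
link 1: phi[1] = -45 + 130 = 85 deg
  cos(85 deg) = 0.0872, sin(85 deg) = 0.9962
  joint[2] = (6.5761, -6.5761) + 10.2 * (0.0872, 0.9962) = (6.5761 + 0.8890, -6.5761 + 10.1612) = (7.4651, 3.5851)
link 2: phi[2] = -45 + 130 + -10 = 75 deg
  cos(75 deg) = 0.2588, sin(75 deg) = 0.9659
  joint[3] = (7.4651, 3.5851) + 2.6 * (0.2588, 0.9659) = (7.4651 + 0.6729, 3.5851 + 2.5114) = (8.1380, 6.0965)
link 3: phi[3] = -45 + 130 + -10 + 95 = 170 deg
  cos(170 deg) = -0.9848, sin(170 deg) = 0.1736
  joint[4] = (8.1380, 6.0965) + 11.3 * (-0.9848, 0.1736) = (8.1380 + -11.1283, 6.0965 + 1.9622) = (-2.9903, 8.0587)
End effector: (-2.9903, 8.0587)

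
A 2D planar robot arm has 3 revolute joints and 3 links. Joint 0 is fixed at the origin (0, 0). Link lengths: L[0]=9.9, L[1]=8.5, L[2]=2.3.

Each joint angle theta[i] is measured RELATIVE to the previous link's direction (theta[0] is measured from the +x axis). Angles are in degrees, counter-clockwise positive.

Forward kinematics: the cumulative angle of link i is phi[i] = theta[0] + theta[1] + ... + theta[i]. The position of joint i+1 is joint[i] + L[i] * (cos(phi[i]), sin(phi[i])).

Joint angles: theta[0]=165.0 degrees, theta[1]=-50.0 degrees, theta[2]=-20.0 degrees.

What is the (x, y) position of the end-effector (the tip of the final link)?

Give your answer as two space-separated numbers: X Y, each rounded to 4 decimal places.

Answer: -13.3554 12.5572

Derivation:
joint[0] = (0.0000, 0.0000)  (base)
link 0: phi[0] = 165 = 165 deg
  cos(165 deg) = -0.9659, sin(165 deg) = 0.2588
  joint[1] = (0.0000, 0.0000) + 9.9 * (-0.9659, 0.2588) = (0.0000 + -9.5627, 0.0000 + 2.5623) = (-9.5627, 2.5623)
link 1: phi[1] = 165 + -50 = 115 deg
  cos(115 deg) = -0.4226, sin(115 deg) = 0.9063
  joint[2] = (-9.5627, 2.5623) + 8.5 * (-0.4226, 0.9063) = (-9.5627 + -3.5923, 2.5623 + 7.7036) = (-13.1549, 10.2659)
link 2: phi[2] = 165 + -50 + -20 = 95 deg
  cos(95 deg) = -0.0872, sin(95 deg) = 0.9962
  joint[3] = (-13.1549, 10.2659) + 2.3 * (-0.0872, 0.9962) = (-13.1549 + -0.2005, 10.2659 + 2.2912) = (-13.3554, 12.5572)
End effector: (-13.3554, 12.5572)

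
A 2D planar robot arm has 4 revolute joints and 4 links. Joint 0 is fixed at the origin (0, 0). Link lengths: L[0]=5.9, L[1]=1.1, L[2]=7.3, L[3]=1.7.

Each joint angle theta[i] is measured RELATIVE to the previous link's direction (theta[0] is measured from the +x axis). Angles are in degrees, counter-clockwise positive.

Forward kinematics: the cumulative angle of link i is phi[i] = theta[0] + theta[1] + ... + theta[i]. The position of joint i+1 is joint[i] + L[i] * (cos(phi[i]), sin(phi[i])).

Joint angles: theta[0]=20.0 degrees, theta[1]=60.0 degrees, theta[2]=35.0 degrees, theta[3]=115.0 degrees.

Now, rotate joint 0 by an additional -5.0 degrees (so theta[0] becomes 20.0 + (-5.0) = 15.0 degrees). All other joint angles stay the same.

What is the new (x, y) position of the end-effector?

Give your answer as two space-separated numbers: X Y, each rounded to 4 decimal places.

Answer: 2.2848 8.2472

Derivation:
joint[0] = (0.0000, 0.0000)  (base)
link 0: phi[0] = 15 = 15 deg
  cos(15 deg) = 0.9659, sin(15 deg) = 0.2588
  joint[1] = (0.0000, 0.0000) + 5.9 * (0.9659, 0.2588) = (0.0000 + 5.6990, 0.0000 + 1.5270) = (5.6990, 1.5270)
link 1: phi[1] = 15 + 60 = 75 deg
  cos(75 deg) = 0.2588, sin(75 deg) = 0.9659
  joint[2] = (5.6990, 1.5270) + 1.1 * (0.2588, 0.9659) = (5.6990 + 0.2847, 1.5270 + 1.0625) = (5.9837, 2.5896)
link 2: phi[2] = 15 + 60 + 35 = 110 deg
  cos(110 deg) = -0.3420, sin(110 deg) = 0.9397
  joint[3] = (5.9837, 2.5896) + 7.3 * (-0.3420, 0.9397) = (5.9837 + -2.4967, 2.5896 + 6.8598) = (3.4869, 9.4493)
link 3: phi[3] = 15 + 60 + 35 + 115 = 225 deg
  cos(225 deg) = -0.7071, sin(225 deg) = -0.7071
  joint[4] = (3.4869, 9.4493) + 1.7 * (-0.7071, -0.7071) = (3.4869 + -1.2021, 9.4493 + -1.2021) = (2.2848, 8.2472)
End effector: (2.2848, 8.2472)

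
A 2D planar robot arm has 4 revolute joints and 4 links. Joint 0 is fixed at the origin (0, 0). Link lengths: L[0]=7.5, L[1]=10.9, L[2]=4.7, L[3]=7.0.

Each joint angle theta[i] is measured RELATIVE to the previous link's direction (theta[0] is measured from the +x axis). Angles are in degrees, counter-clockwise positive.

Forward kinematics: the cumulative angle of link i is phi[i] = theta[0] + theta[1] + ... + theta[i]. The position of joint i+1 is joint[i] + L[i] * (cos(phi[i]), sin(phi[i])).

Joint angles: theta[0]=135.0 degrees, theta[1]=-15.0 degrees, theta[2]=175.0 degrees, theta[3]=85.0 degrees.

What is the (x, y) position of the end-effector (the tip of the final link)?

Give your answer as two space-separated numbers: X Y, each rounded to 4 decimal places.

joint[0] = (0.0000, 0.0000)  (base)
link 0: phi[0] = 135 = 135 deg
  cos(135 deg) = -0.7071, sin(135 deg) = 0.7071
  joint[1] = (0.0000, 0.0000) + 7.5 * (-0.7071, 0.7071) = (0.0000 + -5.3033, 0.0000 + 5.3033) = (-5.3033, 5.3033)
link 1: phi[1] = 135 + -15 = 120 deg
  cos(120 deg) = -0.5000, sin(120 deg) = 0.8660
  joint[2] = (-5.3033, 5.3033) + 10.9 * (-0.5000, 0.8660) = (-5.3033 + -5.4500, 5.3033 + 9.4397) = (-10.7533, 14.7430)
link 2: phi[2] = 135 + -15 + 175 = 295 deg
  cos(295 deg) = 0.4226, sin(295 deg) = -0.9063
  joint[3] = (-10.7533, 14.7430) + 4.7 * (0.4226, -0.9063) = (-10.7533 + 1.9863, 14.7430 + -4.2596) = (-8.7670, 10.4833)
link 3: phi[3] = 135 + -15 + 175 + 85 = 380 deg
  cos(380 deg) = 0.9397, sin(380 deg) = 0.3420
  joint[4] = (-8.7670, 10.4833) + 7 * (0.9397, 0.3420) = (-8.7670 + 6.5778, 10.4833 + 2.3941) = (-2.1891, 12.8775)
End effector: (-2.1891, 12.8775)

Answer: -2.1891 12.8775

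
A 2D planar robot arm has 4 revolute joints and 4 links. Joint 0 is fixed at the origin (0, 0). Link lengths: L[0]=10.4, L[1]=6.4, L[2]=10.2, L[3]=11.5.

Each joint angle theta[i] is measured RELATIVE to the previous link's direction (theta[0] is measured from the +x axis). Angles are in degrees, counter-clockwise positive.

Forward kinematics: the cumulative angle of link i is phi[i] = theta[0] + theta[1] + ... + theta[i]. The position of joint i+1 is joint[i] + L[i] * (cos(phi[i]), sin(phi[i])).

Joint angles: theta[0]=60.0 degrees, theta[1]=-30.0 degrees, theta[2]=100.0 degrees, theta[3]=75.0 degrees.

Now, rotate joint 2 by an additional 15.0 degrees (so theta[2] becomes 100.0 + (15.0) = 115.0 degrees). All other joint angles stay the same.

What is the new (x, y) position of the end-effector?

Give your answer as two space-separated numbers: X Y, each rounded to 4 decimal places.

Answer: -6.4223 10.6651

Derivation:
joint[0] = (0.0000, 0.0000)  (base)
link 0: phi[0] = 60 = 60 deg
  cos(60 deg) = 0.5000, sin(60 deg) = 0.8660
  joint[1] = (0.0000, 0.0000) + 10.4 * (0.5000, 0.8660) = (0.0000 + 5.2000, 0.0000 + 9.0067) = (5.2000, 9.0067)
link 1: phi[1] = 60 + -30 = 30 deg
  cos(30 deg) = 0.8660, sin(30 deg) = 0.5000
  joint[2] = (5.2000, 9.0067) + 6.4 * (0.8660, 0.5000) = (5.2000 + 5.5426, 9.0067 + 3.2000) = (10.7426, 12.2067)
link 2: phi[2] = 60 + -30 + 115 = 145 deg
  cos(145 deg) = -0.8192, sin(145 deg) = 0.5736
  joint[3] = (10.7426, 12.2067) + 10.2 * (-0.8192, 0.5736) = (10.7426 + -8.3554, 12.2067 + 5.8505) = (2.3872, 18.0571)
link 3: phi[3] = 60 + -30 + 115 + 75 = 220 deg
  cos(220 deg) = -0.7660, sin(220 deg) = -0.6428
  joint[4] = (2.3872, 18.0571) + 11.5 * (-0.7660, -0.6428) = (2.3872 + -8.8095, 18.0571 + -7.3921) = (-6.4223, 10.6651)
End effector: (-6.4223, 10.6651)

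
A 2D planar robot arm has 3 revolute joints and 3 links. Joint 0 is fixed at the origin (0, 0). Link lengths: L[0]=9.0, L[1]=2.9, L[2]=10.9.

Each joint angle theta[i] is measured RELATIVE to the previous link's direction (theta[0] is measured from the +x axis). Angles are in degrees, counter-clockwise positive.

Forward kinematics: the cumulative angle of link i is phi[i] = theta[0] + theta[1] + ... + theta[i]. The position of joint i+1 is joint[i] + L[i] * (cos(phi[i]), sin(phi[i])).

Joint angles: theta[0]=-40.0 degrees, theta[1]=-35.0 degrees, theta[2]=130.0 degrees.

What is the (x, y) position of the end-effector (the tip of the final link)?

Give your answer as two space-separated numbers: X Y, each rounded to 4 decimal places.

joint[0] = (0.0000, 0.0000)  (base)
link 0: phi[0] = -40 = -40 deg
  cos(-40 deg) = 0.7660, sin(-40 deg) = -0.6428
  joint[1] = (0.0000, 0.0000) + 9 * (0.7660, -0.6428) = (0.0000 + 6.8944, 0.0000 + -5.7851) = (6.8944, -5.7851)
link 1: phi[1] = -40 + -35 = -75 deg
  cos(-75 deg) = 0.2588, sin(-75 deg) = -0.9659
  joint[2] = (6.8944, -5.7851) + 2.9 * (0.2588, -0.9659) = (6.8944 + 0.7506, -5.7851 + -2.8012) = (7.6450, -8.5863)
link 2: phi[2] = -40 + -35 + 130 = 55 deg
  cos(55 deg) = 0.5736, sin(55 deg) = 0.8192
  joint[3] = (7.6450, -8.5863) + 10.9 * (0.5736, 0.8192) = (7.6450 + 6.2520, -8.5863 + 8.9288) = (13.8970, 0.3425)
End effector: (13.8970, 0.3425)

Answer: 13.8970 0.3425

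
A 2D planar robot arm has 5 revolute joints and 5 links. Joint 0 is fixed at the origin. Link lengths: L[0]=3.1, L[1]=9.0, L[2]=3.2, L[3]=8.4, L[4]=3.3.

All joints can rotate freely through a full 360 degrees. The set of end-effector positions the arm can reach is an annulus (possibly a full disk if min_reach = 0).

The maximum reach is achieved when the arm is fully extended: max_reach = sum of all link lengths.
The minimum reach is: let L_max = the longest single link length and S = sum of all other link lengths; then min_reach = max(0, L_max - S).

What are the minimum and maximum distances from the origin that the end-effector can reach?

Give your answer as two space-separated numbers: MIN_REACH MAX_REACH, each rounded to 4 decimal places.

Link lengths: [3.1, 9.0, 3.2, 8.4, 3.3]
max_reach = 3.1 + 9 + 3.2 + 8.4 + 3.3 = 27
L_max = max([3.1, 9.0, 3.2, 8.4, 3.3]) = 9
S (sum of others) = 27 - 9 = 18
min_reach = max(0, 9 - 18) = max(0, -9) = 0

Answer: 0.0000 27.0000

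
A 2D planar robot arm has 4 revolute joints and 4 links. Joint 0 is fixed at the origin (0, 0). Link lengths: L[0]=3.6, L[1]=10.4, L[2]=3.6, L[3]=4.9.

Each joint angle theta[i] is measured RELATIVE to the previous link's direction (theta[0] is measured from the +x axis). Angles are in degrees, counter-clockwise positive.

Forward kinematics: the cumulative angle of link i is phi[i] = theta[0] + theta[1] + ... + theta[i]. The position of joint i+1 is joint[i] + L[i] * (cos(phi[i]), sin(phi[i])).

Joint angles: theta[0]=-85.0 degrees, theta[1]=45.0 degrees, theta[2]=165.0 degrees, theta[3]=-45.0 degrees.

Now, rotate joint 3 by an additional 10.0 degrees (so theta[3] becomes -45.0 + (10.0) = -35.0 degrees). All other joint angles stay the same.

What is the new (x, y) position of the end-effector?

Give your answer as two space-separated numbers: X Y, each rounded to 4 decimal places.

joint[0] = (0.0000, 0.0000)  (base)
link 0: phi[0] = -85 = -85 deg
  cos(-85 deg) = 0.0872, sin(-85 deg) = -0.9962
  joint[1] = (0.0000, 0.0000) + 3.6 * (0.0872, -0.9962) = (0.0000 + 0.3138, 0.0000 + -3.5863) = (0.3138, -3.5863)
link 1: phi[1] = -85 + 45 = -40 deg
  cos(-40 deg) = 0.7660, sin(-40 deg) = -0.6428
  joint[2] = (0.3138, -3.5863) + 10.4 * (0.7660, -0.6428) = (0.3138 + 7.9669, -3.5863 + -6.6850) = (8.2806, -10.2713)
link 2: phi[2] = -85 + 45 + 165 = 125 deg
  cos(125 deg) = -0.5736, sin(125 deg) = 0.8192
  joint[3] = (8.2806, -10.2713) + 3.6 * (-0.5736, 0.8192) = (8.2806 + -2.0649, -10.2713 + 2.9489) = (6.2157, -7.3223)
link 3: phi[3] = -85 + 45 + 165 + -35 = 90 deg
  cos(90 deg) = 0.0000, sin(90 deg) = 1.0000
  joint[4] = (6.2157, -7.3223) + 4.9 * (0.0000, 1.0000) = (6.2157 + 0.0000, -7.3223 + 4.9000) = (6.2157, -2.4223)
End effector: (6.2157, -2.4223)

Answer: 6.2157 -2.4223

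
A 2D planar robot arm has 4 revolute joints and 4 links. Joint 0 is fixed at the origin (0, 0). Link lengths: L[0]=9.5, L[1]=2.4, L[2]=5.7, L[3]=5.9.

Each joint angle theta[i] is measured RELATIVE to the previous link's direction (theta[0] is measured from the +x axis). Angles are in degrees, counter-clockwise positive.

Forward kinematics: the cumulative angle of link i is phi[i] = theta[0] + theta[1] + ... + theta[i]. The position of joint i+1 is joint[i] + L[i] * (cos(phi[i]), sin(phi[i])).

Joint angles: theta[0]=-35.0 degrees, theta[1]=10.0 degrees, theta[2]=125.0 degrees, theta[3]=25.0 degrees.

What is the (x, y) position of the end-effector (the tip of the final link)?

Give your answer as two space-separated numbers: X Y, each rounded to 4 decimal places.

Answer: 5.5832 3.9831

Derivation:
joint[0] = (0.0000, 0.0000)  (base)
link 0: phi[0] = -35 = -35 deg
  cos(-35 deg) = 0.8192, sin(-35 deg) = -0.5736
  joint[1] = (0.0000, 0.0000) + 9.5 * (0.8192, -0.5736) = (0.0000 + 7.7819, 0.0000 + -5.4490) = (7.7819, -5.4490)
link 1: phi[1] = -35 + 10 = -25 deg
  cos(-25 deg) = 0.9063, sin(-25 deg) = -0.4226
  joint[2] = (7.7819, -5.4490) + 2.4 * (0.9063, -0.4226) = (7.7819 + 2.1751, -5.4490 + -1.0143) = (9.9571, -6.4633)
link 2: phi[2] = -35 + 10 + 125 = 100 deg
  cos(100 deg) = -0.1736, sin(100 deg) = 0.9848
  joint[3] = (9.9571, -6.4633) + 5.7 * (-0.1736, 0.9848) = (9.9571 + -0.9898, -6.4633 + 5.6134) = (8.9673, -0.8499)
link 3: phi[3] = -35 + 10 + 125 + 25 = 125 deg
  cos(125 deg) = -0.5736, sin(125 deg) = 0.8192
  joint[4] = (8.9673, -0.8499) + 5.9 * (-0.5736, 0.8192) = (8.9673 + -3.3841, -0.8499 + 4.8330) = (5.5832, 3.9831)
End effector: (5.5832, 3.9831)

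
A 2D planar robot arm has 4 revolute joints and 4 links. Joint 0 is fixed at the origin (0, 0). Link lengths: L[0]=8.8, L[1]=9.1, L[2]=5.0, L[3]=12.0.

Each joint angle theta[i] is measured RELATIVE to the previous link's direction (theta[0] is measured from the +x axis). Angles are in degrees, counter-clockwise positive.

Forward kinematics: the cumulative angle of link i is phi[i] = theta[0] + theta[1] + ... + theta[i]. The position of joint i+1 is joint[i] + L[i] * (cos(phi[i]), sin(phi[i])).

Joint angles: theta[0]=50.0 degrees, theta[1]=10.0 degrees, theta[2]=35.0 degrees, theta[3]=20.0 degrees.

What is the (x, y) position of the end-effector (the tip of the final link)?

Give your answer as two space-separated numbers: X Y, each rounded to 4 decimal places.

Answer: 4.6993 30.4787

Derivation:
joint[0] = (0.0000, 0.0000)  (base)
link 0: phi[0] = 50 = 50 deg
  cos(50 deg) = 0.6428, sin(50 deg) = 0.7660
  joint[1] = (0.0000, 0.0000) + 8.8 * (0.6428, 0.7660) = (0.0000 + 5.6565, 0.0000 + 6.7412) = (5.6565, 6.7412)
link 1: phi[1] = 50 + 10 = 60 deg
  cos(60 deg) = 0.5000, sin(60 deg) = 0.8660
  joint[2] = (5.6565, 6.7412) + 9.1 * (0.5000, 0.8660) = (5.6565 + 4.5500, 6.7412 + 7.8808) = (10.2065, 14.6220)
link 2: phi[2] = 50 + 10 + 35 = 95 deg
  cos(95 deg) = -0.0872, sin(95 deg) = 0.9962
  joint[3] = (10.2065, 14.6220) + 5 * (-0.0872, 0.9962) = (10.2065 + -0.4358, 14.6220 + 4.9810) = (9.7708, 19.6030)
link 3: phi[3] = 50 + 10 + 35 + 20 = 115 deg
  cos(115 deg) = -0.4226, sin(115 deg) = 0.9063
  joint[4] = (9.7708, 19.6030) + 12 * (-0.4226, 0.9063) = (9.7708 + -5.0714, 19.6030 + 10.8757) = (4.6993, 30.4787)
End effector: (4.6993, 30.4787)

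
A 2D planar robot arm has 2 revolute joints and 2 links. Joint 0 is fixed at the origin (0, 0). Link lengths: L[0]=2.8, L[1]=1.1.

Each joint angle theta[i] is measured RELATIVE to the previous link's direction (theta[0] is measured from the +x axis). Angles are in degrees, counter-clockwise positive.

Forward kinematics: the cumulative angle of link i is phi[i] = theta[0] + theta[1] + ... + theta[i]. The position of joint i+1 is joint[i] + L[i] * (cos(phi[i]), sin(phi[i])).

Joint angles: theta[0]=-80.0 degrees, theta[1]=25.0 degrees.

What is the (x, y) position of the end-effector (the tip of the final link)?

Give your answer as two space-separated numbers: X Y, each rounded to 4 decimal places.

joint[0] = (0.0000, 0.0000)  (base)
link 0: phi[0] = -80 = -80 deg
  cos(-80 deg) = 0.1736, sin(-80 deg) = -0.9848
  joint[1] = (0.0000, 0.0000) + 2.8 * (0.1736, -0.9848) = (0.0000 + 0.4862, 0.0000 + -2.7575) = (0.4862, -2.7575)
link 1: phi[1] = -80 + 25 = -55 deg
  cos(-55 deg) = 0.5736, sin(-55 deg) = -0.8192
  joint[2] = (0.4862, -2.7575) + 1.1 * (0.5736, -0.8192) = (0.4862 + 0.6309, -2.7575 + -0.9011) = (1.1171, -3.6585)
End effector: (1.1171, -3.6585)

Answer: 1.1171 -3.6585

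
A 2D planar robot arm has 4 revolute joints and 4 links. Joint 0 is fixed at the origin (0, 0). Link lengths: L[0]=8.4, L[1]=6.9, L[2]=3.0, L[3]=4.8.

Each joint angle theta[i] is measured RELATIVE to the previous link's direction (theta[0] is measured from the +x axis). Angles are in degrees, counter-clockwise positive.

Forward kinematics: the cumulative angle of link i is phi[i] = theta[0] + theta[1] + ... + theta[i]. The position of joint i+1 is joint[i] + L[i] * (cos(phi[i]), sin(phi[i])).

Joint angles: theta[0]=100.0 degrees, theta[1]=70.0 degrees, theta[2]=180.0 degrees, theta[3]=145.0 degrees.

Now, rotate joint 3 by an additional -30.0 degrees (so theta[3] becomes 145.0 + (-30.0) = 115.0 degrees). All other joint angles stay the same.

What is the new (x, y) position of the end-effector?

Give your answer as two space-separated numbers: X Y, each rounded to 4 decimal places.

joint[0] = (0.0000, 0.0000)  (base)
link 0: phi[0] = 100 = 100 deg
  cos(100 deg) = -0.1736, sin(100 deg) = 0.9848
  joint[1] = (0.0000, 0.0000) + 8.4 * (-0.1736, 0.9848) = (0.0000 + -1.4586, 0.0000 + 8.2724) = (-1.4586, 8.2724)
link 1: phi[1] = 100 + 70 = 170 deg
  cos(170 deg) = -0.9848, sin(170 deg) = 0.1736
  joint[2] = (-1.4586, 8.2724) + 6.9 * (-0.9848, 0.1736) = (-1.4586 + -6.7952, 8.2724 + 1.1982) = (-8.2538, 9.4706)
link 2: phi[2] = 100 + 70 + 180 = 350 deg
  cos(350 deg) = 0.9848, sin(350 deg) = -0.1736
  joint[3] = (-8.2538, 9.4706) + 3 * (0.9848, -0.1736) = (-8.2538 + 2.9544, 9.4706 + -0.5209) = (-5.2994, 8.9496)
link 3: phi[3] = 100 + 70 + 180 + 115 = 465 deg
  cos(465 deg) = -0.2588, sin(465 deg) = 0.9659
  joint[4] = (-5.2994, 8.9496) + 4.8 * (-0.2588, 0.9659) = (-5.2994 + -1.2423, 8.9496 + 4.6364) = (-6.5417, 13.5861)
End effector: (-6.5417, 13.5861)

Answer: -6.5417 13.5861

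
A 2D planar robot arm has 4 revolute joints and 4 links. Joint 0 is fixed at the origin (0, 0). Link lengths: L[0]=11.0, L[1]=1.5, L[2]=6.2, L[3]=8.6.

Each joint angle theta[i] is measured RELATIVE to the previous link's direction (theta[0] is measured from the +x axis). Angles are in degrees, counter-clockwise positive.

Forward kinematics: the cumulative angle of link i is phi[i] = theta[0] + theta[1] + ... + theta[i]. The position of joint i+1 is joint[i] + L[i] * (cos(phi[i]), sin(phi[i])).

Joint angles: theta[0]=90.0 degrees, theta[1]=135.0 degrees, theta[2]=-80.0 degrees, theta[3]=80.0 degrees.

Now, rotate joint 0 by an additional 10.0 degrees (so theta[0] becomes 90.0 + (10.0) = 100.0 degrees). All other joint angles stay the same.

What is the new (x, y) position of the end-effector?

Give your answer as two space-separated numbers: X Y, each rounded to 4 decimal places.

joint[0] = (0.0000, 0.0000)  (base)
link 0: phi[0] = 100 = 100 deg
  cos(100 deg) = -0.1736, sin(100 deg) = 0.9848
  joint[1] = (0.0000, 0.0000) + 11 * (-0.1736, 0.9848) = (0.0000 + -1.9101, 0.0000 + 10.8329) = (-1.9101, 10.8329)
link 1: phi[1] = 100 + 135 = 235 deg
  cos(235 deg) = -0.5736, sin(235 deg) = -0.8192
  joint[2] = (-1.9101, 10.8329) + 1.5 * (-0.5736, -0.8192) = (-1.9101 + -0.8604, 10.8329 + -1.2287) = (-2.7705, 9.6042)
link 2: phi[2] = 100 + 135 + -80 = 155 deg
  cos(155 deg) = -0.9063, sin(155 deg) = 0.4226
  joint[3] = (-2.7705, 9.6042) + 6.2 * (-0.9063, 0.4226) = (-2.7705 + -5.6191, 9.6042 + 2.6202) = (-8.3896, 12.2244)
link 3: phi[3] = 100 + 135 + -80 + 80 = 235 deg
  cos(235 deg) = -0.5736, sin(235 deg) = -0.8192
  joint[4] = (-8.3896, 12.2244) + 8.6 * (-0.5736, -0.8192) = (-8.3896 + -4.9328, 12.2244 + -7.0447) = (-13.3224, 5.1797)
End effector: (-13.3224, 5.1797)

Answer: -13.3224 5.1797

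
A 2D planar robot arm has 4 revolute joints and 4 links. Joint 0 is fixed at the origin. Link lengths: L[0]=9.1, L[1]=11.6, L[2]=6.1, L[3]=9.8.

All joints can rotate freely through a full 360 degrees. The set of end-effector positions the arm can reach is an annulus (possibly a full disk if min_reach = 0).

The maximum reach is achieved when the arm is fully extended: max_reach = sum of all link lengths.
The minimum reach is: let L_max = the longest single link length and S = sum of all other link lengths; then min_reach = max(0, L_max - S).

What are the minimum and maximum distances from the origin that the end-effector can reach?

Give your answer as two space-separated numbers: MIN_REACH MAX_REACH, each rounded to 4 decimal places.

Answer: 0.0000 36.6000

Derivation:
Link lengths: [9.1, 11.6, 6.1, 9.8]
max_reach = 9.1 + 11.6 + 6.1 + 9.8 = 36.6
L_max = max([9.1, 11.6, 6.1, 9.8]) = 11.6
S (sum of others) = 36.6 - 11.6 = 25
min_reach = max(0, 11.6 - 25) = max(0, -13.4) = 0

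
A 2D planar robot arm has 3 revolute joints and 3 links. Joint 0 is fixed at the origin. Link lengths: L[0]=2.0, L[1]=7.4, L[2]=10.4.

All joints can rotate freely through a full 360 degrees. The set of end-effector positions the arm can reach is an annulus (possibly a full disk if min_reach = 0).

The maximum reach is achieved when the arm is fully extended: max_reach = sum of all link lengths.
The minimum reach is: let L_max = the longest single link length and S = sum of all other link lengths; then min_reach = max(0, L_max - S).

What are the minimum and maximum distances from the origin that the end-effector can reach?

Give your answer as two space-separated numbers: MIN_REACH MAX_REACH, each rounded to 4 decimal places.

Link lengths: [2.0, 7.4, 10.4]
max_reach = 2 + 7.4 + 10.4 = 19.8
L_max = max([2.0, 7.4, 10.4]) = 10.4
S (sum of others) = 19.8 - 10.4 = 9.4
min_reach = max(0, 10.4 - 9.4) = max(0, 1) = 1

Answer: 1.0000 19.8000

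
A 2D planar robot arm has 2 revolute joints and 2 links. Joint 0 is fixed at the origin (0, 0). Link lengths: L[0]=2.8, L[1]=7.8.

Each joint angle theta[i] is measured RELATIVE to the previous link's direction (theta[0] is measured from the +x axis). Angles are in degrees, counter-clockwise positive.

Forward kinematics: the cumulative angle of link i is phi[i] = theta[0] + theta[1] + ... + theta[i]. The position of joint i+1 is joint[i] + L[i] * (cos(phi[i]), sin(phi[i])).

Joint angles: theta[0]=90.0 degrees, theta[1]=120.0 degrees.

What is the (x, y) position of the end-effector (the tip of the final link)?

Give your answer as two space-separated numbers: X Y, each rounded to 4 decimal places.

joint[0] = (0.0000, 0.0000)  (base)
link 0: phi[0] = 90 = 90 deg
  cos(90 deg) = 0.0000, sin(90 deg) = 1.0000
  joint[1] = (0.0000, 0.0000) + 2.8 * (0.0000, 1.0000) = (0.0000 + 0.0000, 0.0000 + 2.8000) = (0.0000, 2.8000)
link 1: phi[1] = 90 + 120 = 210 deg
  cos(210 deg) = -0.8660, sin(210 deg) = -0.5000
  joint[2] = (0.0000, 2.8000) + 7.8 * (-0.8660, -0.5000) = (0.0000 + -6.7550, 2.8000 + -3.9000) = (-6.7550, -1.1000)
End effector: (-6.7550, -1.1000)

Answer: -6.7550 -1.1000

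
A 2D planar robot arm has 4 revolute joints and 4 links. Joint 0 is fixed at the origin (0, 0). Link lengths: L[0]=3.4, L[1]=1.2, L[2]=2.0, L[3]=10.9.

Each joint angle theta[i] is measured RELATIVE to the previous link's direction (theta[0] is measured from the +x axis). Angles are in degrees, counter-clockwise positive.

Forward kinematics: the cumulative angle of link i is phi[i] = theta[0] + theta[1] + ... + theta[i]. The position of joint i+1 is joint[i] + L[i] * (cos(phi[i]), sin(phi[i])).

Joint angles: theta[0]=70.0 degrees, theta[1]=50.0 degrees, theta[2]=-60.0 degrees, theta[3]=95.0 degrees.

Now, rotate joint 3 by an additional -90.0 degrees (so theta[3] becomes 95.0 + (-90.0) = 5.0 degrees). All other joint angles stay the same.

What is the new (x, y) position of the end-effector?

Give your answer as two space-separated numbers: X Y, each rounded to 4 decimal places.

Answer: 6.1694 15.8450

Derivation:
joint[0] = (0.0000, 0.0000)  (base)
link 0: phi[0] = 70 = 70 deg
  cos(70 deg) = 0.3420, sin(70 deg) = 0.9397
  joint[1] = (0.0000, 0.0000) + 3.4 * (0.3420, 0.9397) = (0.0000 + 1.1629, 0.0000 + 3.1950) = (1.1629, 3.1950)
link 1: phi[1] = 70 + 50 = 120 deg
  cos(120 deg) = -0.5000, sin(120 deg) = 0.8660
  joint[2] = (1.1629, 3.1950) + 1.2 * (-0.5000, 0.8660) = (1.1629 + -0.6000, 3.1950 + 1.0392) = (0.5629, 4.2342)
link 2: phi[2] = 70 + 50 + -60 = 60 deg
  cos(60 deg) = 0.5000, sin(60 deg) = 0.8660
  joint[3] = (0.5629, 4.2342) + 2 * (0.5000, 0.8660) = (0.5629 + 1.0000, 4.2342 + 1.7321) = (1.5629, 5.9662)
link 3: phi[3] = 70 + 50 + -60 + 5 = 65 deg
  cos(65 deg) = 0.4226, sin(65 deg) = 0.9063
  joint[4] = (1.5629, 5.9662) + 10.9 * (0.4226, 0.9063) = (1.5629 + 4.6065, 5.9662 + 9.8788) = (6.1694, 15.8450)
End effector: (6.1694, 15.8450)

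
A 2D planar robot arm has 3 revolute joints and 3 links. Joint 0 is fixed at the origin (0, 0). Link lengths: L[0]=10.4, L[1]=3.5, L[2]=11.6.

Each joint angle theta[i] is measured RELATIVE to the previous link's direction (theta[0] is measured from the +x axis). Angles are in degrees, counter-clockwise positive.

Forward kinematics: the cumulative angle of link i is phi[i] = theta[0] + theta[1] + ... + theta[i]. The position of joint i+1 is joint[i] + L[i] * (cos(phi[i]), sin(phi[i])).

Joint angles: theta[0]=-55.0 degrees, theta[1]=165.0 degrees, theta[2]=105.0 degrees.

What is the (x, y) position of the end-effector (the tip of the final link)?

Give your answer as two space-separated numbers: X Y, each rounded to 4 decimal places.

Answer: -4.7340 -11.8837

Derivation:
joint[0] = (0.0000, 0.0000)  (base)
link 0: phi[0] = -55 = -55 deg
  cos(-55 deg) = 0.5736, sin(-55 deg) = -0.8192
  joint[1] = (0.0000, 0.0000) + 10.4 * (0.5736, -0.8192) = (0.0000 + 5.9652, 0.0000 + -8.5192) = (5.9652, -8.5192)
link 1: phi[1] = -55 + 165 = 110 deg
  cos(110 deg) = -0.3420, sin(110 deg) = 0.9397
  joint[2] = (5.9652, -8.5192) + 3.5 * (-0.3420, 0.9397) = (5.9652 + -1.1971, -8.5192 + 3.2889) = (4.7681, -5.2303)
link 2: phi[2] = -55 + 165 + 105 = 215 deg
  cos(215 deg) = -0.8192, sin(215 deg) = -0.5736
  joint[3] = (4.7681, -5.2303) + 11.6 * (-0.8192, -0.5736) = (4.7681 + -9.5022, -5.2303 + -6.6535) = (-4.7340, -11.8837)
End effector: (-4.7340, -11.8837)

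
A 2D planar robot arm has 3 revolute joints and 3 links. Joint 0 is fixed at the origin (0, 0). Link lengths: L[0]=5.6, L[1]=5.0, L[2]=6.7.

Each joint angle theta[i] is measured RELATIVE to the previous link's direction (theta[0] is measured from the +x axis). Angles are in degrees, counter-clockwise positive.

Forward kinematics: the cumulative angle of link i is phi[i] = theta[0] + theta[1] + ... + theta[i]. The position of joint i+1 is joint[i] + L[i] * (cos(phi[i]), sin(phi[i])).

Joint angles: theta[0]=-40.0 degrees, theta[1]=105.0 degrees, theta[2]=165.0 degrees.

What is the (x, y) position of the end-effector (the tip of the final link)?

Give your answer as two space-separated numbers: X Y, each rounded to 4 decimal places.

joint[0] = (0.0000, 0.0000)  (base)
link 0: phi[0] = -40 = -40 deg
  cos(-40 deg) = 0.7660, sin(-40 deg) = -0.6428
  joint[1] = (0.0000, 0.0000) + 5.6 * (0.7660, -0.6428) = (0.0000 + 4.2898, 0.0000 + -3.5996) = (4.2898, -3.5996)
link 1: phi[1] = -40 + 105 = 65 deg
  cos(65 deg) = 0.4226, sin(65 deg) = 0.9063
  joint[2] = (4.2898, -3.5996) + 5 * (0.4226, 0.9063) = (4.2898 + 2.1131, -3.5996 + 4.5315) = (6.4029, 0.9319)
link 2: phi[2] = -40 + 105 + 165 = 230 deg
  cos(230 deg) = -0.6428, sin(230 deg) = -0.7660
  joint[3] = (6.4029, 0.9319) + 6.7 * (-0.6428, -0.7660) = (6.4029 + -4.3067, 0.9319 + -5.1325) = (2.0963, -4.2006)
End effector: (2.0963, -4.2006)

Answer: 2.0963 -4.2006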